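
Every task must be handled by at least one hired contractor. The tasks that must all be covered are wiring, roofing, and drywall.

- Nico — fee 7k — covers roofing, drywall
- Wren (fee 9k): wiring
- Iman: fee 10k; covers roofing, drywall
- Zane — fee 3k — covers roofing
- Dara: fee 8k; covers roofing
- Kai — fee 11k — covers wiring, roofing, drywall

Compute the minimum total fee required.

11

This is a weighted set-cover instance.
The greedy cost-per-new-task heuristic would pick Zane and Kai for 14, but a cheaper cover exists.
Kai alone covers wiring, roofing, drywall — every task.
Total fee: 11.
No cover costs less than 11.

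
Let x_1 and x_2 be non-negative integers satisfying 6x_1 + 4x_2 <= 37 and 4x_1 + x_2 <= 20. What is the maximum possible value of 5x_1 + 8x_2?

(x_1,x_2)=(0,9) is feasible, giving 72.
(x_1,x_2)=(0,8) is feasible, giving 64.
No feasible integer point exceeds 72.

72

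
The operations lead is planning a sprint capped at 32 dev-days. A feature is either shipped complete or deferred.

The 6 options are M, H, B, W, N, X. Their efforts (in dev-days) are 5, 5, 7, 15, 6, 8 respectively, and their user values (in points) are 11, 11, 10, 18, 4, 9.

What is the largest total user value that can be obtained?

This is an integer program with binary decision variables.
M + H + B + N + X: effort 5 + 5 + 7 + 6 + 8 = 31 ≤ 32, user value 11 + 11 + 10 + 4 + 9 = 45.
M + H + W + N: effort 5 + 5 + 15 + 6 = 31 ≤ 32, user value 11 + 11 + 18 + 4 = 44.
M + H + B + W: effort 5 + 5 + 7 + 15 = 32 ≤ 32, user value 11 + 11 + 10 + 18 = 50.
Best is M, H, B, and W with total user value 50.

50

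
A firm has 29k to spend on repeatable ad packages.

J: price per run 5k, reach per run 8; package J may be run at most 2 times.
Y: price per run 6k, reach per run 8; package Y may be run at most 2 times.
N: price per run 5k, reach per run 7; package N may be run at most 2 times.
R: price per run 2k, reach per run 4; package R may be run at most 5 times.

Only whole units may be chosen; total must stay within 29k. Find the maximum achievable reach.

47

R has the best ratio (4/2); taking only R gives at most 5×4 = 20 (stopped by the supply cap of 5).
Mixing does better — 2×J, 1×Y, 1×N, and 4×R: price 29 ≤ 29, reach 2·8 + 1·8 + 1·7 + 4·4 = 47.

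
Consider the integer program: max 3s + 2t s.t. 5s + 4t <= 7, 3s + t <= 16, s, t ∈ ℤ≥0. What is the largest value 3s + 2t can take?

(s,t)=(1,0): 5·1+4·0=5≤7, 3·1+1·0=3≤16, objective 3.
(s,t)=(0,1): 5·0+4·1=4≤7, 3·0+1·1=1≤16, objective 2.
The best lattice point is (1,0), giving 3.

3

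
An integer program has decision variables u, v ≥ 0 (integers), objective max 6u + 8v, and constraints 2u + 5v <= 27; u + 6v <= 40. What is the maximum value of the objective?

78

Relaxing integrality, the LP optimum is 81.00 at (u,v) = (13.5, 0), which is not an integer point.
(u,v)=(13,0): 2·13+5·0=26≤27, 1·13+6·0=13≤40, objective 78.
(u,v)=(12,0): 2·12+5·0=24≤27, 1·12+6·0=12≤40, objective 72.
Maximum is 78 at (u,v)=(13,0).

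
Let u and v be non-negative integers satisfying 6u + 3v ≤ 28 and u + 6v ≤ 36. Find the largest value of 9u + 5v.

(u,v)=(2,5): 6·2+3·5=27≤28, 1·2+6·5=32≤36, objective 43.
(u,v)=(2,4): 6·2+3·4=24≤28, 1·2+6·4=26≤36, objective 38.
(u,v)=(1,5): 6·1+3·5=21≤28, 1·1+6·5=31≤36, objective 34.
(u,v)=(0,6): 6·0+3·6=18≤28, 1·0+6·6=36≤36, objective 30.
The best lattice point is (2,5), giving 43.

43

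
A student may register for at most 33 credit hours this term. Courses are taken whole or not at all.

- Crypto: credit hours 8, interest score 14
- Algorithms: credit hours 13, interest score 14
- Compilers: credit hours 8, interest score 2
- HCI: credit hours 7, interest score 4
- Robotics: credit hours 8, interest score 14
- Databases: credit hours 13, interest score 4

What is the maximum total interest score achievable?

Treat it as a binary knapsack problem.
Crypto + HCI + Robotics: credit hours 8 + 7 + 8 = 23 ≤ 33, interest score 14 + 4 + 14 = 32.
Crypto + Compilers + HCI + Robotics: credit hours 8 + 8 + 7 + 8 = 31 ≤ 33, interest score 14 + 2 + 4 + 14 = 34.
Crypto + Algorithms + Robotics: credit hours 8 + 13 + 8 = 29 ≤ 33, interest score 14 + 14 + 14 = 42.
Best is Crypto, Algorithms, and Robotics with total interest score 42.

42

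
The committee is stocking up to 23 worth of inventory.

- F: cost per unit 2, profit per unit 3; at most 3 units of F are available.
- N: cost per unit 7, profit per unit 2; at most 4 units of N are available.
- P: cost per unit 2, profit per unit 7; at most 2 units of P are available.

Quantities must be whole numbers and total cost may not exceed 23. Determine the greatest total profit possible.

3×F, 1×N, and 2×P: cost 17 ≤ 23, profit 3·3 + 1·2 + 2·7 = 25.
2×F, 2×N, and 2×P: cost 22 ≤ 23, profit 2·3 + 2·2 + 2·7 = 24.
Best is 25.

25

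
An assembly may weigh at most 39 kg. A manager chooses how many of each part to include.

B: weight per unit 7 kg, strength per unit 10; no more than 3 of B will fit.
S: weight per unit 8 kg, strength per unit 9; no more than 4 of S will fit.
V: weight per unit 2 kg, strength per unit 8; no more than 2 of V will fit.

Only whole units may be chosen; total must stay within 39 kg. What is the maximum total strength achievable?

56

This is a bounded integer knapsack.
Take 3×B, 2×S, and 1×V: weight 39 ≤ 39, strength 3·10 + 2·9 + 1·8 = 56.
No other integer combination yields more.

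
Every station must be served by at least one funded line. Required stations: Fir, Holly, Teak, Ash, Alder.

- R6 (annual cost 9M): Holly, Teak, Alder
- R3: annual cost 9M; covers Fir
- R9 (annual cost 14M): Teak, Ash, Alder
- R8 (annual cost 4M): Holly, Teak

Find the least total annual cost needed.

Choose R3, R9, and R8: together they cover Fir, Holly, Teak, Ash, Alder — every station.
Total annual cost: 9 + 14 + 4 = 27.
No cover costs less than 27.

27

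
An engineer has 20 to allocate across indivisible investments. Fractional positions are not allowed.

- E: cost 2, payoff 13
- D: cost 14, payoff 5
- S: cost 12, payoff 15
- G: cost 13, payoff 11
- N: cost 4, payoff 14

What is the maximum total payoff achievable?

42

This is a 0-1 knapsack instance.
Allowing fractional choices, the relaxed optimum would be about 43.7, but investments are indivisible.
E + D + N: cost 2 + 14 + 4 = 20 ≤ 20, payoff 13 + 5 + 14 = 32.
E + G + N: cost 2 + 13 + 4 = 19 ≤ 20, payoff 13 + 11 + 14 = 38.
E + S + N: cost 2 + 12 + 4 = 18 ≤ 20, payoff 13 + 15 + 14 = 42.
Best is E, S, and N with total payoff 42.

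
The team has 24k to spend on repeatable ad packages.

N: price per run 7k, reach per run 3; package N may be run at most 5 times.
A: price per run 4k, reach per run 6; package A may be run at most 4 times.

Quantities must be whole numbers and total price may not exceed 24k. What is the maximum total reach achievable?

27

Take 1×N and 4×A: price 23 ≤ 24, reach 1·3 + 4·6 = 27.
A has the best ratio (6/4) and is taken to its limit of 4; remaining capacity is filled optimally with the others.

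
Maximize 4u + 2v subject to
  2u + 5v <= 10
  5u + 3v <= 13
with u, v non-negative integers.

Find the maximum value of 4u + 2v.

10

(u,v)=(2,1) is feasible, giving 10.
(u,v)=(2,0) is feasible, giving 8.
(u,v)=(1,1) is feasible, giving 6.
(u,v)=(1,0) is feasible, giving 4.
Maximum is 10 at (u,v)=(2,1).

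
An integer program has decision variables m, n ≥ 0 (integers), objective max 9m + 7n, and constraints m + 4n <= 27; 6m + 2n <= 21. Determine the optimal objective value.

51

The continuous relaxation peaks at (1.36, 6.41) with value 57.14; rounding to a feasible lattice point costs some objective.
(m,n)=(1,6): 1·1+4·6=25≤27, 6·1+2·6=18≤21, objective 51.
(m,n)=(1,5): 1·1+4·5=21≤27, 6·1+2·5=16≤21, objective 44.
(m,n)=(0,6): 1·0+4·6=24≤27, 6·0+2·6=12≤21, objective 42.
(m,n)=(0,5): 1·0+4·5=20≤27, 6·0+2·5=10≤21, objective 35.
No feasible integer point exceeds 51.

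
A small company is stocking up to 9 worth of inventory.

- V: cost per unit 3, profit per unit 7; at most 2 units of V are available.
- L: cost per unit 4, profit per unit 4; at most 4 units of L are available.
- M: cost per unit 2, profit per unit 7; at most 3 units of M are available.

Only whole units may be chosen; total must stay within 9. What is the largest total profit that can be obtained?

28

3×M: cost 6 ≤ 9, profit 3·7 = 21.
1×V and 3×M: cost 9 ≤ 9, profit 1·7 + 3·7 = 28.
Best is 28.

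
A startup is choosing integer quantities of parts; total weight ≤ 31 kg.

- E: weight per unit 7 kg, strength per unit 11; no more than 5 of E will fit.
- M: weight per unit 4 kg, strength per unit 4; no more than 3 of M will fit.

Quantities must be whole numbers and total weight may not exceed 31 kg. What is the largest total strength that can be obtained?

E has the best ratio (11/7); taking only E gives at most 4×11 = 44 (stopped by the weight limit).
Optimal: 4×E: weight 28 ≤ 31, strength 4·11 = 44.

44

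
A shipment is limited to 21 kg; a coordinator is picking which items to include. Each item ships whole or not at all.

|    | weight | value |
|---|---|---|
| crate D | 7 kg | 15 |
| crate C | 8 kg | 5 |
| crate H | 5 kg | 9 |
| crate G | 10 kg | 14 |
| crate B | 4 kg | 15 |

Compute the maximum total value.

44

Take crate D, crate G, and crate B: weight 7 + 10 + 4 = 21 ≤ 21, value 15 + 14 + 15 = 44.
No other feasible combination does better.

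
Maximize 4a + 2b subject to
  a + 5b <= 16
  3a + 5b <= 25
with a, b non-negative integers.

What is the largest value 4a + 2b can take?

Relaxing integrality, the LP optimum is 33.33 at (a,b) = (8.33, 0), which is not an integer point.
(a,b)=(8,0): 1·8+5·0=8≤16, 3·8+5·0=24≤25, objective 32.
(a,b)=(7,0): 1·7+5·0=7≤16, 3·7+5·0=21≤25, objective 28.
No feasible integer point exceeds 32.

32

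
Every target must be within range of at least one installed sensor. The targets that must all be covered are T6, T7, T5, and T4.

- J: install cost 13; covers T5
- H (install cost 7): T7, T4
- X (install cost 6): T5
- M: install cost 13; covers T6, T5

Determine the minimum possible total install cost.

20

This is a weighted set-cover instance.
The greedy cost-per-new-target heuristic would pick H, X, and M for 26, but a cheaper cover exists.
Choose H and M: together they cover T6, T7, T5, T4 — every target.
Total install cost: 7 + 13 = 20.
No cover costs less than 20.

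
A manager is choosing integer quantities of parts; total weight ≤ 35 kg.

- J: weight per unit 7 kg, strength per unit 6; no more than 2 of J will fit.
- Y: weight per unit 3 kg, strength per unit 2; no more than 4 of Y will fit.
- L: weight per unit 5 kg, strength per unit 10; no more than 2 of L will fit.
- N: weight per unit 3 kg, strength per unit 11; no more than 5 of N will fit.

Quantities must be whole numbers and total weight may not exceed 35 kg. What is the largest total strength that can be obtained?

83

1×J, 1×Y, 2×L, and 5×N: weight 35 ≤ 35, strength 1·6 + 1·2 + 2·10 + 5·11 = 83.
3×Y, 2×L, and 5×N: weight 34 ≤ 35, strength 3·2 + 2·10 + 5·11 = 81.
Best is 83.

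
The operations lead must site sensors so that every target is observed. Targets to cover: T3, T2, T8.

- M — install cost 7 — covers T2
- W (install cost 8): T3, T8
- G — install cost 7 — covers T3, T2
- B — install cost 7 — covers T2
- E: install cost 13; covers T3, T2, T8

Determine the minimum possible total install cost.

The greedy cost-per-new-target heuristic would pick G and W for 15, but a cheaper cover exists.
E alone covers T3, T2, T8 — every target.
Total install cost: 13.
No cover costs less than 13.

13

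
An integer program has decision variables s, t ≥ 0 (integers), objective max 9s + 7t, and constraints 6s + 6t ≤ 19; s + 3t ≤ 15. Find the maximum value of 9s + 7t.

Relaxing integrality, the LP optimum is 28.50 at (s,t) = (3.17, 0), which is not an integer point.
(s,t)=(3,0) is feasible, giving 27.
(s,t)=(2,1) is feasible, giving 25.
(s,t)=(2,0) is feasible, giving 18.
The best lattice point is (3,0), giving 27.

27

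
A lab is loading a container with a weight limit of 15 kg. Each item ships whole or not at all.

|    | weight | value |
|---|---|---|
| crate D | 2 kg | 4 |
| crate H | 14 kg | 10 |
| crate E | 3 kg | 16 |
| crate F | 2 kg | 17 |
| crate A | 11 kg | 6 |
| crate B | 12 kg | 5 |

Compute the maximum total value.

37

Take crate D, crate E, and crate F: weight 2 + 3 + 2 = 7 ≤ 15, value 4 + 16 + 17 = 37.
No other feasible combination does better.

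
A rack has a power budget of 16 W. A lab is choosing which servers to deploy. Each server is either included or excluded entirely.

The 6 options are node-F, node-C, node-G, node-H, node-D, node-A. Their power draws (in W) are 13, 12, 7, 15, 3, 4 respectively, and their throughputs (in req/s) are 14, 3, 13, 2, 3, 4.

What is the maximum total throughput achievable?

Allowing fractional choices, the relaxed optimum would be about 22.7, but servers are indivisible.
node-F + node-D: power draw 13 + 3 = 16 ≤ 16, throughput 14 + 3 = 17.
node-G + node-D + node-A: power draw 7 + 3 + 4 = 14 ≤ 16, throughput 13 + 3 + 4 = 20.
node-G + node-A: power draw 7 + 4 = 11 ≤ 16, throughput 13 + 4 = 17.
Best is node-G, node-D, and node-A with total throughput 20.

20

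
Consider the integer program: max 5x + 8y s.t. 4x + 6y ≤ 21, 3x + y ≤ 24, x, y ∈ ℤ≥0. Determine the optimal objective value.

The continuous relaxation peaks at (0, 3.5) with value 28.00; rounding to a feasible lattice point costs some objective.
(x,y)=(2,2): 4·2+6·2=20≤21, 3·2+1·2=8≤24, objective 26.
(x,y)=(0,3): 4·0+6·3=18≤21, 3·0+1·3=3≤24, objective 24.
(x,y)=(3,1): 4·3+6·1=18≤21, 3·3+1·1=10≤24, objective 23.
(x,y)=(1,2): 4·1+6·2=16≤21, 3·1+1·2=5≤24, objective 21.
Maximum is 26 at (x,y)=(2,2).

26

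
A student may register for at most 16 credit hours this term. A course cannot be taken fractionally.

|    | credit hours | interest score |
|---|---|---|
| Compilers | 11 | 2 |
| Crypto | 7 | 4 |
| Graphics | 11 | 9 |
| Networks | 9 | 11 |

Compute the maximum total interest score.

15

Allowing fractional choices, the relaxed optimum would be about 16.7, but courses are indivisible.
Networks: credit hours 9 ≤ 16, interest score 11.
Crypto + Networks: credit hours 7 + 9 = 16 ≤ 16, interest score 4 + 11 = 15.
Best is Crypto and Networks with total interest score 15.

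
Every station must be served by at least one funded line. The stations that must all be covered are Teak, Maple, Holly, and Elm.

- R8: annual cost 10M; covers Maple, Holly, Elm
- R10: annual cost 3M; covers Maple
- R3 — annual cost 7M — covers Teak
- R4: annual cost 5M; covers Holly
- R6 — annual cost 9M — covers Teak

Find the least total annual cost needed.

17

The greedy cost-per-new-station heuristic would pick R10, R8, and R3 for 20, but a cheaper cover exists.
Choose R8 and R3: together they cover Teak, Maple, Holly, Elm — every station.
Total annual cost: 10 + 7 = 17.
No cover costs less than 17.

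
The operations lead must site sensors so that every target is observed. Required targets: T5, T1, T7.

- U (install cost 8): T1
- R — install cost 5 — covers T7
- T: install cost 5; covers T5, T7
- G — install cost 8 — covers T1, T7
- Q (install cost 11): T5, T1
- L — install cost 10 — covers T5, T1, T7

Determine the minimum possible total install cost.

This is an integer covering problem.
L alone covers T5, T1, T7 — every target.
Total install cost: 10.

10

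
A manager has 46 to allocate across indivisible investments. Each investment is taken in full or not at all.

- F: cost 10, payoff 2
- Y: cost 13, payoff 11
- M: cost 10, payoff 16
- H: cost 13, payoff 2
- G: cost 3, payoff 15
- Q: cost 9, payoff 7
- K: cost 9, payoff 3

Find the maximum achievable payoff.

Allowing fractional choices, the relaxed optimum would be about 52.4, but investments are indivisible.
F + Y + M + G + Q: cost 10 + 13 + 10 + 3 + 9 = 45 ≤ 46, payoff 2 + 11 + 16 + 15 + 7 = 51.
Y + M + G + Q + K: cost 13 + 10 + 3 + 9 + 9 = 44 ≤ 46, payoff 11 + 16 + 15 + 7 + 3 = 52.
Best is Y, M, G, Q, and K with total payoff 52.

52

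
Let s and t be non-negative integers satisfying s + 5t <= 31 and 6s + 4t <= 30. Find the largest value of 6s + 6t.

(s,t)=(1,6) is feasible, giving 42.
(s,t)=(1,5) is feasible, giving 36.
Maximum is 42 at (s,t)=(1,6).

42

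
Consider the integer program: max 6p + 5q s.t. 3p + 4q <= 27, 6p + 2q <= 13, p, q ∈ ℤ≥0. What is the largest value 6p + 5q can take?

30

Relaxing integrality, the LP optimum is 32.50 at (p,q) = (0, 6.5), which is not an integer point.
(p,q)=(0,6): 3·0+4·6=24≤27, 6·0+2·6=12≤13, objective 30.
(p,q)=(0,5): 3·0+4·5=20≤27, 6·0+2·5=10≤13, objective 25.
The best lattice point is (0,6), giving 30.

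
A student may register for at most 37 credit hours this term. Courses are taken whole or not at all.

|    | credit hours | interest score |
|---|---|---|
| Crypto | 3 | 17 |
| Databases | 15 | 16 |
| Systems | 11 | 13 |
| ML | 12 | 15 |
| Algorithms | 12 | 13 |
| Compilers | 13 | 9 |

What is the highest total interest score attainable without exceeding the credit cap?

48

Treat it as a binary knapsack problem.
Allowing fractional choices, the relaxed optimum would be about 56.9, but courses are indivisible.
Crypto + Databases + ML: credit hours 3 + 15 + 12 = 30 ≤ 37, interest score 17 + 16 + 15 = 48.
Crypto + Databases + Systems: credit hours 3 + 15 + 11 = 29 ≤ 37, interest score 17 + 16 + 13 = 46.
Crypto + Databases + Algorithms: credit hours 3 + 15 + 12 = 30 ≤ 37, interest score 17 + 16 + 13 = 46.
Best is Crypto, Databases, and ML with total interest score 48.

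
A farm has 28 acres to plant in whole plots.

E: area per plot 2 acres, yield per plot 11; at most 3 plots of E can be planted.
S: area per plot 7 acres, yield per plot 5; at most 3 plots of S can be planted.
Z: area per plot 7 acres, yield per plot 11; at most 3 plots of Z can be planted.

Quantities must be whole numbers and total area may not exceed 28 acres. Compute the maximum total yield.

66

E has the best ratio (11/2); taking only E gives at most 3×11 = 33 (stopped by the supply cap of 3).
Mixing does better — 3×E and 3×Z: area 27 ≤ 28, yield 3·11 + 3·11 = 66.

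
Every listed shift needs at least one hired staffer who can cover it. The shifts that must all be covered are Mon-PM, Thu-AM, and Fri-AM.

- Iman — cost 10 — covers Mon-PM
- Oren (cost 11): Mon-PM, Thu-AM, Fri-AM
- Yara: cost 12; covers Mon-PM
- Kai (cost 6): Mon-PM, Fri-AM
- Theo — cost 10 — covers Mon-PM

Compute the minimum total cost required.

11

The greedy cost-per-new-shift heuristic would pick Kai and Oren for 17, but a cheaper cover exists.
Oren alone covers Mon-PM, Thu-AM, Fri-AM — every shift.
Total cost: 11.
No cover costs less than 11.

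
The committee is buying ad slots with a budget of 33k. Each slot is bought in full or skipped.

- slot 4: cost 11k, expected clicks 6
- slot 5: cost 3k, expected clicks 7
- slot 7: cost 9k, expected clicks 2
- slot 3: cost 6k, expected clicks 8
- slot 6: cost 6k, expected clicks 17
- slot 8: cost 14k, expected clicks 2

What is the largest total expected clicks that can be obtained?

Allowing fractional choices, the relaxed optimum would be about 39.6, but ad slots are indivisible.
slot 5 + slot 3 + slot 6 + slot 8: cost 3 + 6 + 6 + 14 = 29 ≤ 33, expected clicks 7 + 8 + 17 + 2 = 34.
slot 4 + slot 5 + slot 3 + slot 6: cost 11 + 3 + 6 + 6 = 26 ≤ 33, expected clicks 6 + 7 + 8 + 17 = 38.
slot 5 + slot 7 + slot 3 + slot 6: cost 3 + 9 + 6 + 6 = 24 ≤ 33, expected clicks 7 + 2 + 8 + 17 = 34.
Best is slot 4, slot 5, slot 3, and slot 6 with total expected clicks 38.

38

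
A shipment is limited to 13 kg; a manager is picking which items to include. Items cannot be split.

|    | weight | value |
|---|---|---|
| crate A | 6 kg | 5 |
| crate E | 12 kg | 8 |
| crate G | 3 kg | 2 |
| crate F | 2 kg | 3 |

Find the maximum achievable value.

Take crate A, crate G, and crate F: weight 6 + 3 + 2 = 11 ≤ 13, value 5 + 2 + 3 = 10.
No other feasible combination does better.

10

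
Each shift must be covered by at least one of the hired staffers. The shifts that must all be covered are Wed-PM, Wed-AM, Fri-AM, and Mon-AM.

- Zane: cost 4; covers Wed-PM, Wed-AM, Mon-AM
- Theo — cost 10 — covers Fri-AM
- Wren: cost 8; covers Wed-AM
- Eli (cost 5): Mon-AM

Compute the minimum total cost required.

This is a weighted set-cover instance.
Choose Zane and Theo: together they cover Wed-PM, Wed-AM, Fri-AM, Mon-AM — every shift.
Total cost: 4 + 10 = 14.
No cover costs less than 14.

14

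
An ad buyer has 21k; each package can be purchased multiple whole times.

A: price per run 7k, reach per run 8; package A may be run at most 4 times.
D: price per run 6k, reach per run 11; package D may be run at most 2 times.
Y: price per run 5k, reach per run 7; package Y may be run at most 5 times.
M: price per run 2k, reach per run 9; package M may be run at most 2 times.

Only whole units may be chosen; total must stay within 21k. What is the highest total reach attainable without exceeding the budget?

47

Take 2×D, 1×Y, and 2×M: price 21 ≤ 21, reach 2·11 + 1·7 + 2·9 = 47.
M has the best ratio (9/2) and is taken to its limit of 2; remaining capacity is filled optimally with the others.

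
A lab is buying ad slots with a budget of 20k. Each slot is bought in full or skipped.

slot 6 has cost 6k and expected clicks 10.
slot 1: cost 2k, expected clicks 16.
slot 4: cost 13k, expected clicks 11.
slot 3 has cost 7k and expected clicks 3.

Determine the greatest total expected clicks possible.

slot 1 + slot 4: cost 2 + 13 = 15 ≤ 20, expected clicks 16 + 11 = 27.
slot 6 + slot 1 + slot 3: cost 6 + 2 + 7 = 15 ≤ 20, expected clicks 10 + 16 + 3 = 29.
Best is slot 6, slot 1, and slot 3 with total expected clicks 29.

29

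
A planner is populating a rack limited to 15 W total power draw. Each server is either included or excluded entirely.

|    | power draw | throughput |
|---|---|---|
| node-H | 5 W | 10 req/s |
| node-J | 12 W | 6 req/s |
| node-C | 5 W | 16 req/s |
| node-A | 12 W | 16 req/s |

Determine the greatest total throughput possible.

Take node-H and node-C: power draw 5 + 5 = 10 ≤ 15, throughput 10 + 16 = 26.
No other feasible combination does better.

26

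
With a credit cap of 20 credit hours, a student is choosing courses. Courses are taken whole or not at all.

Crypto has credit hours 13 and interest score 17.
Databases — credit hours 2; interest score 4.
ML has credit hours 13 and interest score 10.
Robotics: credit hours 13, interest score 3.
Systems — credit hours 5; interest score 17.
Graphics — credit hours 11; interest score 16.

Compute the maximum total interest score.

This is an integer program with binary decision variables.
Allowing fractional choices, the relaxed optimum would be about 39.6, but courses are indivisible.
Crypto + Systems: credit hours 13 + 5 = 18 ≤ 20, interest score 17 + 17 = 34.
Databases + Systems + Graphics: credit hours 2 + 5 + 11 = 18 ≤ 20, interest score 4 + 17 + 16 = 37.
Crypto + Databases + Systems: credit hours 13 + 2 + 5 = 20 ≤ 20, interest score 17 + 4 + 17 = 38.
Best is Crypto, Databases, and Systems with total interest score 38.

38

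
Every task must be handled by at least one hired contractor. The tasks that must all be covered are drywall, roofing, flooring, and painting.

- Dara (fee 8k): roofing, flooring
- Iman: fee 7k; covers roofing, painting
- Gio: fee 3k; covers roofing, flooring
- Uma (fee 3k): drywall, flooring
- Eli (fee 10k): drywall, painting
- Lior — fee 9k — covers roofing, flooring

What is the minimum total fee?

The greedy cost-per-new-task heuristic would pick Gio, Uma, and Iman for 13, but a cheaper cover exists.
Choose Iman and Uma: together they cover drywall, roofing, flooring, painting — every task.
Total fee: 7 + 3 = 10.
No cover costs less than 10.

10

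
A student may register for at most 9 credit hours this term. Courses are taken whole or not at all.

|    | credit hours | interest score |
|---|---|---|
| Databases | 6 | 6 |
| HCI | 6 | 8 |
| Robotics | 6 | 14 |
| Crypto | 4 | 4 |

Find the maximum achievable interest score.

14

Allowing fractional choices, the relaxed optimum would be about 18.0, but courses are indivisible.
Databases: credit hours 6 ≤ 9, interest score 6.
Robotics: credit hours 6 ≤ 9, interest score 14.
HCI: credit hours 6 ≤ 9, interest score 8.
Best is Robotics with total interest score 14.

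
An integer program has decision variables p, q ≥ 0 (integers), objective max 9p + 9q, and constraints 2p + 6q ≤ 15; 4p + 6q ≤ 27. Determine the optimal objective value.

Relaxing integrality, the LP optimum is 60.75 at (p,q) = (6.75, 0), which is not an integer point.
(p,q)=(6,0): 2·6+6·0=12≤15, 4·6+6·0=24≤27, objective 54.
(p,q)=(5,0): 2·5+6·0=10≤15, 4·5+6·0=20≤27, objective 45.
No feasible integer point exceeds 54.

54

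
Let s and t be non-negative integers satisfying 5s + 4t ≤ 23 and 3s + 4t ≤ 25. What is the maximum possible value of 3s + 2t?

13

Relaxing integrality, the LP optimum is 13.80 at (s,t) = (4.6, 0), which is not an integer point.
(s,t)=(3,2): 5·3+4·2=23≤23, 3·3+4·2=17≤25, objective 13.
(s,t)=(4,0): 5·4+4·0=20≤23, 3·4+4·0=12≤25, objective 12.
(s,t)=(2,3): 5·2+4·3=22≤23, 3·2+4·3=18≤25, objective 12.
The best lattice point is (3,2), giving 13.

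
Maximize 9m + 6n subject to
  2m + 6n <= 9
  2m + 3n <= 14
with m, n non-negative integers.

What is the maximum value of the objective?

36

Relaxing integrality, the LP optimum is 40.50 at (m,n) = (4.5, 0), which is not an integer point.
(m,n)=(4,0) is feasible, giving 36.
(m,n)=(3,0) is feasible, giving 27.
Maximum is 36 at (m,n)=(4,0).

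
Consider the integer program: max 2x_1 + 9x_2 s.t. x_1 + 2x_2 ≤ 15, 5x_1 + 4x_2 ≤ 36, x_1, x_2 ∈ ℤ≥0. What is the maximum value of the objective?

65

The continuous relaxation peaks at (0, 7.5) with value 67.50; rounding to a feasible lattice point costs some objective.
(x_1,x_2)=(1,7) is feasible, giving 65.
(x_1,x_2)=(0,7) is feasible, giving 63.
(x_1,x_2)=(2,6) is feasible, giving 58.
The best lattice point is (1,7), giving 65.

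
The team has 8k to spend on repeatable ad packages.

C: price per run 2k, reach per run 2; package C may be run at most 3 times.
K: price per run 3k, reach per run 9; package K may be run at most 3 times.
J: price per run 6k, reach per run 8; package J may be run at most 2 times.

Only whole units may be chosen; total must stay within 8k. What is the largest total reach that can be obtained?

K has the best ratio (9/3); taking only K gives at most 2×9 = 18 (stopped by the price limit).
Mixing does better — 1×C and 2×K: price 8 ≤ 8, reach 1·2 + 2·9 = 20.

20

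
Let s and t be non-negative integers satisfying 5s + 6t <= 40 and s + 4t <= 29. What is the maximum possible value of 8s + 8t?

64

(s,t)=(8,0): 5·8+6·0=40≤40, 1·8+4·0=8≤29, objective 64.
(s,t)=(7,0): 5·7+6·0=35≤40, 1·7+4·0=7≤29, objective 56.
No feasible integer point exceeds 64.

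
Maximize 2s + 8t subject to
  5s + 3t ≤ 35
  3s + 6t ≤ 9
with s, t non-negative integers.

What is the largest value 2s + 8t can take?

10

(s,t)=(1,1) is feasible, giving 10.
(s,t)=(0,1) is feasible, giving 8.
(s,t)=(2,0) is feasible, giving 4.
(s,t)=(1,0) is feasible, giving 2.
The best lattice point is (1,1), giving 10.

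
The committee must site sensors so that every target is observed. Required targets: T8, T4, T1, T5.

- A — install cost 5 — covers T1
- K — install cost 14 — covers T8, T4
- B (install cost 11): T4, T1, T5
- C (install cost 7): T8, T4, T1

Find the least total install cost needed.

Choose B and C: together they cover T8, T4, T1, T5 — every target.
Total install cost: 11 + 7 = 18.
No cover costs less than 18.

18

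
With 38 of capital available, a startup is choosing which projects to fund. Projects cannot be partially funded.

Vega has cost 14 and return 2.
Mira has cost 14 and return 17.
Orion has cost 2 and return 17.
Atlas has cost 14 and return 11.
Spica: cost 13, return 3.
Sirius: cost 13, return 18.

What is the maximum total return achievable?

Take Mira, Orion, and Sirius: cost 14 + 2 + 13 = 29 ≤ 38, return 17 + 17 + 18 = 52.
No other feasible combination does better.

52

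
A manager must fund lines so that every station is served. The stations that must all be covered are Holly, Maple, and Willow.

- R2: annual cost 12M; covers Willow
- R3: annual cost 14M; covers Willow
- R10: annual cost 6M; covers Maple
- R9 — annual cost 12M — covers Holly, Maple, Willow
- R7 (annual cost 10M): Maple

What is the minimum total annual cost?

R9 alone covers Holly, Maple, Willow — every station.
Total annual cost: 12.
No cover costs less than 12.

12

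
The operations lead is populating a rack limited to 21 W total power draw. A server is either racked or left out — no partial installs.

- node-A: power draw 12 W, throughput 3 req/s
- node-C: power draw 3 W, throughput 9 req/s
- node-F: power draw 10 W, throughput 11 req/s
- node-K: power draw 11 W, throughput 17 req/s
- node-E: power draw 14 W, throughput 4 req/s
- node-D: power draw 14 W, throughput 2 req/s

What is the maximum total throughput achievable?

28

node-C + node-F: power draw 3 + 10 = 13 ≤ 21, throughput 9 + 11 = 20.
node-C + node-K: power draw 3 + 11 = 14 ≤ 21, throughput 9 + 17 = 26.
node-F + node-K: power draw 10 + 11 = 21 ≤ 21, throughput 11 + 17 = 28.
Best is node-F and node-K with total throughput 28.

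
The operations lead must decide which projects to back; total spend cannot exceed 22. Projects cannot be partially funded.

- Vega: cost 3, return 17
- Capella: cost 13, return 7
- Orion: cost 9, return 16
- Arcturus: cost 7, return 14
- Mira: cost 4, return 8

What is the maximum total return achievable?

47

Allowing fractional choices, the relaxed optimum would be about 53.2, but projects are indivisible.
Vega + Orion + Mira: cost 3 + 9 + 4 = 16 ≤ 22, return 17 + 16 + 8 = 41.
Vega + Orion + Arcturus: cost 3 + 9 + 7 = 19 ≤ 22, return 17 + 16 + 14 = 47.
Vega + Arcturus + Mira: cost 3 + 7 + 4 = 14 ≤ 22, return 17 + 14 + 8 = 39.
Best is Vega, Orion, and Arcturus with total return 47.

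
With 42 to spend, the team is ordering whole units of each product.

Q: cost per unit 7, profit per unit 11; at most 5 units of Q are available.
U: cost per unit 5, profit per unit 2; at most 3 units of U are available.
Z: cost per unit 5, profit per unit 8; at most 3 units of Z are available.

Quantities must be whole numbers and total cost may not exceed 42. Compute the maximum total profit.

Take 5×Q and 1×Z: cost 40 ≤ 42, profit 5·11 + 1·8 = 63.
No other integer combination yields more.

63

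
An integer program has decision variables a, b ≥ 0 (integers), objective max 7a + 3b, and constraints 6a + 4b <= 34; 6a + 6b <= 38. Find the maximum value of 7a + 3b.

38

(a,b)=(5,1) is feasible, giving 38.
(a,b)=(5,0) is feasible, giving 35.
No feasible integer point exceeds 38.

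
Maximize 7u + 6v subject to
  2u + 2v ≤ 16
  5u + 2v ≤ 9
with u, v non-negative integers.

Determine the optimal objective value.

24

The continuous relaxation peaks at (0, 4.5) with value 27.00; rounding to a feasible lattice point costs some objective.
(u,v)=(0,4): 2·0+2·4=8≤16, 5·0+2·4=8≤9, objective 24.
(u,v)=(0,3): 2·0+2·3=6≤16, 5·0+2·3=6≤9, objective 18.
Maximum is 24 at (u,v)=(0,4).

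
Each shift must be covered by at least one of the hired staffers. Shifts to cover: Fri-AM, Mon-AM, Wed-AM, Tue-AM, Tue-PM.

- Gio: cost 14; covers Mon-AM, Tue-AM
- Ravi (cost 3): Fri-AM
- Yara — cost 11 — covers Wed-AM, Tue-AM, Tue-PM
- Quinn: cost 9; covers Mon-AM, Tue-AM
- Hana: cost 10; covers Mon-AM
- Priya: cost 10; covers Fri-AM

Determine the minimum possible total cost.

23

Choose Ravi, Yara, and Quinn: together they cover Fri-AM, Mon-AM, Wed-AM, Tue-AM, Tue-PM — every shift.
Total cost: 3 + 11 + 9 = 23.
No cover costs less than 23.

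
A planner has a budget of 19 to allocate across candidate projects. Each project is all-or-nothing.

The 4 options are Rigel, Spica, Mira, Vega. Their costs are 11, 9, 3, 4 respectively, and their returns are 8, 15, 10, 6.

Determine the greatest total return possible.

Allowing fractional choices, the relaxed optimum would be about 33.2, but projects are indivisible.
Spica + Mira + Vega: cost 9 + 3 + 4 = 16 ≤ 19, return 15 + 10 + 6 = 31.
Spica + Mira: cost 9 + 3 = 12 ≤ 19, return 15 + 10 = 25.
Rigel + Mira + Vega: cost 11 + 3 + 4 = 18 ≤ 19, return 8 + 10 + 6 = 24.
Best is Spica, Mira, and Vega with total return 31.

31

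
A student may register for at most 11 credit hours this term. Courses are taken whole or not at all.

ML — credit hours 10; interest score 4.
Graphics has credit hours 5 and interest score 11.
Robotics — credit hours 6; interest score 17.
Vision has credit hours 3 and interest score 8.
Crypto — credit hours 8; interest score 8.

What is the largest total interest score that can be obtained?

Allowing fractional choices, the relaxed optimum would be about 29.4, but courses are indivisible.
Robotics + Vision: credit hours 6 + 3 = 9 ≤ 11, interest score 17 + 8 = 25.
Graphics + Vision: credit hours 5 + 3 = 8 ≤ 11, interest score 11 + 8 = 19.
Graphics + Robotics: credit hours 5 + 6 = 11 ≤ 11, interest score 11 + 17 = 28.
Best is Graphics and Robotics with total interest score 28.

28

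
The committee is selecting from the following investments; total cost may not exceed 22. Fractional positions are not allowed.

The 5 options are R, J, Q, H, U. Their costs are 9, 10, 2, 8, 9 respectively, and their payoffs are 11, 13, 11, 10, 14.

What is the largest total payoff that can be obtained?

38

R + Q + U: cost 9 + 2 + 9 = 20 ≤ 22, payoff 11 + 11 + 14 = 36.
Q + H + U: cost 2 + 8 + 9 = 19 ≤ 22, payoff 11 + 10 + 14 = 35.
J + Q + U: cost 10 + 2 + 9 = 21 ≤ 22, payoff 13 + 11 + 14 = 38.
Best is J, Q, and U with total payoff 38.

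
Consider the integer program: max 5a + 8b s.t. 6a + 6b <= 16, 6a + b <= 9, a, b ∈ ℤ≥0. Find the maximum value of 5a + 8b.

(a,b)=(0,2) is feasible, giving 16.
(a,b)=(1,1) is feasible, giving 13.
(a,b)=(0,1) is feasible, giving 8.
Maximum is 16 at (a,b)=(0,2).

16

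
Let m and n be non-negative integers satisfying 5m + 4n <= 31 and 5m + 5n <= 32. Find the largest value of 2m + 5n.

The continuous relaxation peaks at (0, 6.4) with value 32.00; rounding to a feasible lattice point costs some objective.
(m,n)=(0,6) is feasible, giving 30.
(m,n)=(1,5) is feasible, giving 27.
(m,n)=(0,5) is feasible, giving 25.
The best lattice point is (0,6), giving 30.

30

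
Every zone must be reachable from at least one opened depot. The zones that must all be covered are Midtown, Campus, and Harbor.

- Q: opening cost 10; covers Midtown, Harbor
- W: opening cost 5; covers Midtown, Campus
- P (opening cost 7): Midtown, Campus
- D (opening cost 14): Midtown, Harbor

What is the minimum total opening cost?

Choose Q and W: together they cover Midtown, Campus, Harbor — every zone.
Total opening cost: 10 + 5 = 15.
No cover costs less than 15.

15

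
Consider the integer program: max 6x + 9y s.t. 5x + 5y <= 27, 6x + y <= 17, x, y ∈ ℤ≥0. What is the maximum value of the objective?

The continuous relaxation peaks at (0, 5.4) with value 48.60; rounding to a feasible lattice point costs some objective.
(x,y)=(0,5) is feasible, giving 45.
(x,y)=(1,4) is feasible, giving 42.
The best lattice point is (0,5), giving 45.

45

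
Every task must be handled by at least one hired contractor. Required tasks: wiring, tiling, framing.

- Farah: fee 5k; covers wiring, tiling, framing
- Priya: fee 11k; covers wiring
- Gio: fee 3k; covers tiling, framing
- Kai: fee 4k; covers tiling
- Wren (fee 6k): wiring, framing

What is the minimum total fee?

The greedy cost-per-new-task heuristic would pick Gio and Farah for 8, but a cheaper cover exists.
Farah alone covers wiring, tiling, framing — every task.
Total fee: 5.
No cover costs less than 5.

5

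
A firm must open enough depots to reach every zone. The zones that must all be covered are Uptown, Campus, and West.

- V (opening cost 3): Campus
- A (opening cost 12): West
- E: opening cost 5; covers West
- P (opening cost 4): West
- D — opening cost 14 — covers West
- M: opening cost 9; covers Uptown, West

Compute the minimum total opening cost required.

This is a weighted set-cover instance.
Choose V and M: together they cover Uptown, Campus, West — every zone.
Total opening cost: 3 + 9 = 12.

12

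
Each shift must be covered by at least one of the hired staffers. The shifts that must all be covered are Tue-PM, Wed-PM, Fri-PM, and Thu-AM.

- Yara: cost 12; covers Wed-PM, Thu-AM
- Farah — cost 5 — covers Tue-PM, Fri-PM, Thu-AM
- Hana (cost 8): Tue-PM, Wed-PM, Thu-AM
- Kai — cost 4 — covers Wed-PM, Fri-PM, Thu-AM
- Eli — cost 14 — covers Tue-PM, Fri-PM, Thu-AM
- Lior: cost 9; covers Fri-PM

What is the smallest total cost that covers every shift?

9

Choose Farah and Kai: together they cover Tue-PM, Wed-PM, Fri-PM, Thu-AM — every shift.
Total cost: 5 + 4 = 9.
No cover costs less than 9.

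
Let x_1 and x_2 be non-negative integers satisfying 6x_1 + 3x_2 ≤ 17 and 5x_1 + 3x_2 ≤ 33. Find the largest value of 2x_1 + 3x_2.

15

Relaxing integrality, the LP optimum is 17.00 at (x_1,x_2) = (0, 5.67), which is not an integer point.
(x_1,x_2)=(0,5) is feasible, giving 15.
(x_1,x_2)=(0,4) is feasible, giving 12.
The best lattice point is (0,5), giving 15.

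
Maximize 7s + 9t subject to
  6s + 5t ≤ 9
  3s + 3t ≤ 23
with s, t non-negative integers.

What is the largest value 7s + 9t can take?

9

The continuous relaxation peaks at (0, 1.8) with value 16.20; rounding to a feasible lattice point costs some objective.
(s,t)=(0,1): 6·0+5·1=5≤9, 3·0+3·1=3≤23, objective 9.
(s,t)=(1,0): 6·1+5·0=6≤9, 3·1+3·0=3≤23, objective 7.
(s,t)=(0,0): 6·0+5·0=0≤9, 3·0+3·0=0≤23, objective 0.
Maximum is 9 at (s,t)=(0,1).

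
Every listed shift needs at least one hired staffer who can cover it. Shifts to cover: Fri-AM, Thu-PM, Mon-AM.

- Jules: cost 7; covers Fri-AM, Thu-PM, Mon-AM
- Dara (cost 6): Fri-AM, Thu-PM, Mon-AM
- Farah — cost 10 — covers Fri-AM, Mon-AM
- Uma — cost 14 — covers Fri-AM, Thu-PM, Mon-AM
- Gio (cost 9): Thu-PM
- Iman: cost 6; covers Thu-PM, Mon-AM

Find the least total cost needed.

6

Dara alone covers Fri-AM, Thu-PM, Mon-AM — every shift.
Total cost: 6.
No cover costs less than 6.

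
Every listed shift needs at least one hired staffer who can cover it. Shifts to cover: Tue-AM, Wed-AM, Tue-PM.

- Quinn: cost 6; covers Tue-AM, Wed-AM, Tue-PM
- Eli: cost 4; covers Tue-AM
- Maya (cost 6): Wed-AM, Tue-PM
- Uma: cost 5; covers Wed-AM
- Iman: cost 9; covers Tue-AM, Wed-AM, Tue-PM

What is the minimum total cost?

Quinn alone covers Tue-AM, Wed-AM, Tue-PM — every shift.
Total cost: 6.
No cover costs less than 6.

6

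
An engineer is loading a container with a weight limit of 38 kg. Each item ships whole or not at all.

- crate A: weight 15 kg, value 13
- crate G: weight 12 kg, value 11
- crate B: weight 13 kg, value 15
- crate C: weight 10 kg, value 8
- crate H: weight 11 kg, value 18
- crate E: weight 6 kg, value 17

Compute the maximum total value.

This is an integer program with binary decision variables.
crate A + crate H + crate E: weight 15 + 11 + 6 = 32 ≤ 38, value 13 + 18 + 17 = 48.
crate G + crate H + crate E: weight 12 + 11 + 6 = 29 ≤ 38, value 11 + 18 + 17 = 46.
crate B + crate H + crate E: weight 13 + 11 + 6 = 30 ≤ 38, value 15 + 18 + 17 = 50.
Best is crate B, crate H, and crate E with total value 50.

50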